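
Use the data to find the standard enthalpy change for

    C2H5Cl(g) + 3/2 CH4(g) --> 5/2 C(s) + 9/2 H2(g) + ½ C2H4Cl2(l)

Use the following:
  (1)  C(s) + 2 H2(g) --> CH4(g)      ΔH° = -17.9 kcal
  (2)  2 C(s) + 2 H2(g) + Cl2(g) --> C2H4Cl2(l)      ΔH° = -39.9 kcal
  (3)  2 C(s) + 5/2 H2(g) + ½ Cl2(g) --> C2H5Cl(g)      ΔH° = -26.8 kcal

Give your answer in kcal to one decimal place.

ΔH° = 33.7 kcal

(1) reversed and × 3/2: (-3/2)·(-17.9) = +26.85 kcal
(2) × 1/2: (1/2)·(-39.9) = -19.95 kcal
(3) reversed: +26.8 kcal
ΔH° = (-3/2)·(-17.9) + (1/2)·(-39.9) + (-1)·(-26.8) = 33.7 kcal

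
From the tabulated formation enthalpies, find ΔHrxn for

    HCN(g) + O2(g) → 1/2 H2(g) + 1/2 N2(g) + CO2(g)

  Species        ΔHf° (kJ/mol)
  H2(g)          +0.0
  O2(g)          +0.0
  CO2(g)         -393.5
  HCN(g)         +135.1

Products: 1/2·(+0.0) + 1/2·(+0.0) + 1·(-393.5) = -393.5
Reactants: 1·(+135.1) + 1·(+0.0) = +135.1
ΔHrxn = (-393.5) − (+135.1) = -528.6 kJ/mol

ΔHrxn = -528.6 kJ/mol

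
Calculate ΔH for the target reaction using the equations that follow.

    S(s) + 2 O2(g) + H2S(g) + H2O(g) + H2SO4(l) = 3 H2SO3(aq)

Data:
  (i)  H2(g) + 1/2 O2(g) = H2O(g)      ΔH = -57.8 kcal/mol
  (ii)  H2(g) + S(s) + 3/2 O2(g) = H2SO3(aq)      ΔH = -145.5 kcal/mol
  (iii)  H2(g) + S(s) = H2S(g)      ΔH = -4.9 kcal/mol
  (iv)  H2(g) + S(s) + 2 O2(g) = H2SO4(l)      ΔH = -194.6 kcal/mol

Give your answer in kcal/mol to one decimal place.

(i) reversed: +57.8 kcal/mol
(ii) × 3: (3)·(-145.5) = -436.5 kcal/mol
(iii) reversed: +4.9 kcal/mol
(iv) reversed: +194.6 kcal/mol
By Hess's law, ΔH = (-1)·(-57.8) + (3)·(-145.5) + (-1)·(-4.9) + (-1)·(-194.6) = -179.2 kcal/mol

ΔH = -179.2 kcal/mol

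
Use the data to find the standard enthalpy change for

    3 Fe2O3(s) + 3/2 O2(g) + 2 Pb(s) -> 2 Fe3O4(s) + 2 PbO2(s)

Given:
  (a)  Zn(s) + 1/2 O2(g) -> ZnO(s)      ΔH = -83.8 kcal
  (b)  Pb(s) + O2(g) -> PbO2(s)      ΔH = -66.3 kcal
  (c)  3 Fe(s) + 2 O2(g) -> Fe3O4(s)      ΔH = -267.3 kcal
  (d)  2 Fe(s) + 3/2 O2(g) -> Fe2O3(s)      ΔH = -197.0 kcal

(a): not needed (Zn(s) appears nowhere else).
(b) × 2 (scale by 2 for the 2 PbO2(s)): (2)·(-66.3) = -132.6 kcal
(c) × 2 (×2 to match 2 Fe3O4(s) in the target): (2)·(-267.3) = -534.6 kcal
(d) reversed and × 3 (reverse to put Fe2O3(s) on the reactant side; scale by 3 for the 3 Fe2O3(s)): (-3)·(-197.0) = +591.0 kcal
By Hess's law, ΔH = (-132.6) + (-534.6) + (+591.0) = -76.2 kcal

ΔH = -76.2 kcal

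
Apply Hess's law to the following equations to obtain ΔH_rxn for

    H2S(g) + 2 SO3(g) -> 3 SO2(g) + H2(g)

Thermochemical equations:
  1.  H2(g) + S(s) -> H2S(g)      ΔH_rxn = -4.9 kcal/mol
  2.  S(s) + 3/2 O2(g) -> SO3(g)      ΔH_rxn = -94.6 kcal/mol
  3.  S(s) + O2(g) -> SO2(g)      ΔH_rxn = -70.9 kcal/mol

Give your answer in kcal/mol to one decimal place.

ΔH_rxn = -18.6 kcal/mol

eq. 1 reversed: +4.9 kcal/mol
eq. 2 reversed and × 2: (-2)·(-94.6) = +189.2 kcal/mol
eq. 3 × 3: (3)·(-70.9) = -212.7 kcal/mol
ΔH_rxn = (+4.9) + (+189.2) + (-212.7) = -18.6 kcal/mol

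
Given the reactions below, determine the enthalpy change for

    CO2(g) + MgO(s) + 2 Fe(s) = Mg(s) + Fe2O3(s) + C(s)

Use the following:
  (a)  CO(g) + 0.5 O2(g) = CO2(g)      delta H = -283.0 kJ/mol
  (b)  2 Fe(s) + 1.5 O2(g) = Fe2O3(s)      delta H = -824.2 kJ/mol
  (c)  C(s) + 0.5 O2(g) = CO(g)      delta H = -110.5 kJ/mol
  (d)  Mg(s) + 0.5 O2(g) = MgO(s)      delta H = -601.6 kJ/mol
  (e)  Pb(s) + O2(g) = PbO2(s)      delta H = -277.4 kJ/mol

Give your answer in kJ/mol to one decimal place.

(a) reversed: +283.0 kJ/mol
(b) as written: -824.2 kJ/mol
(c) reversed: +110.5 kJ/mol
(d) reversed: +601.6 kJ/mol
(e): not needed.
delta H = (-1)·(-283.0) + (1)·(-824.2) + (-1)·(-110.5) + (-1)·(-601.6) = 170.9 kJ/mol

delta H = 170.9 kJ/mol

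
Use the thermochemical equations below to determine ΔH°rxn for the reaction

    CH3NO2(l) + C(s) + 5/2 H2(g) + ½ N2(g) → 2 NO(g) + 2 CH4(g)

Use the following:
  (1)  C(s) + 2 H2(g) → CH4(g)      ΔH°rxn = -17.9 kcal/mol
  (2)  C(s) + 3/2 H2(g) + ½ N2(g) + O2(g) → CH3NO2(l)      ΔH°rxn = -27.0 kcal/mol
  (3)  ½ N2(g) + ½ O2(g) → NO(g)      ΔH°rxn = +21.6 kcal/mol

(1) × 2: (2)·(-17.9) = -35.8 kcal/mol
(2) reversed: +27.0 kcal/mol
(3) × 2: (2)·(+21.6) = +43.2 kcal/mol
Since enthalpy is a state function, ΔH°rxn = (2)·(-17.9) + (-1)·(-27.0) + (2)·(+21.6) = 34.4 kcal/mol

ΔH°rxn = 34.4 kcal/mol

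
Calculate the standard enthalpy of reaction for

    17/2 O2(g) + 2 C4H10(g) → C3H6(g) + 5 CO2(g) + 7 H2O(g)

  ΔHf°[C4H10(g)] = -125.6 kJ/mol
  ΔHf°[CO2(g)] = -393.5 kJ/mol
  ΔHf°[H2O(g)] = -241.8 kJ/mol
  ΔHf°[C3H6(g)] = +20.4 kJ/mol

Products: 1·(+20.4) + 5·(-393.5) + 7·(-241.8) = -3639.7
Reactants: 17/2·(+0.0) + 2·(-125.6) = -251.2
ΔHrxn = (-3639.7) − (-251.2) = -3388.5 kJ/mol

ΔHrxn = -3388.5 kJ/mol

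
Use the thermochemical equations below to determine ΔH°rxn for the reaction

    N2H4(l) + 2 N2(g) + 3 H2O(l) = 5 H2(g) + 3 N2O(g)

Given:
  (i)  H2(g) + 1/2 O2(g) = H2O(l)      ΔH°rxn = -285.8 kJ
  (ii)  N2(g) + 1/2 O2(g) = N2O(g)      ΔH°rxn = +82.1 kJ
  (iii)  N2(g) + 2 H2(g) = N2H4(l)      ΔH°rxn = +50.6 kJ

ΔH°rxn = 1053.1 kJ

(i) reversed and × 3 (reverse to put H2O(l) on the reactant side; scale by 3 for the 3 H2O(l)): (-3)·(-285.8) = +857.4 kJ
(ii) × 3 (×3 to match 3 N2O(g) in the target): (3)·(+82.1) = +246.3 kJ
(iii) reversed (reverse to put N2H4(l) on the reactant side): -50.6 kJ
ΔH°rxn = (+857.4) + (+246.3) + (-50.6) = 1053.1 kJ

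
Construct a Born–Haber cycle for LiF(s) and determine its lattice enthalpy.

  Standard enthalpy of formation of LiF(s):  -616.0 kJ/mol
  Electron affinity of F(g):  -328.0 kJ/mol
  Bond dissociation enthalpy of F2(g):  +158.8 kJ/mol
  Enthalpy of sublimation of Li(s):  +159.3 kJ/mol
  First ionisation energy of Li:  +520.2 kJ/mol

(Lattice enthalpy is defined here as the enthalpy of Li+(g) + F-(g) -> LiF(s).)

U = -1046.9 kJ/mol

ΔHf° = 1·ΔHsub + 1·(ΣIE) + 1/2·D(F2) + 1·EA + U
-616.0 = 1·(+159.3) + 1·(+520.2) + 1/2·(+158.8) + 1·(-328.0) + U
U = -616.0 − (+430.9) = -1046.9 kJ/mol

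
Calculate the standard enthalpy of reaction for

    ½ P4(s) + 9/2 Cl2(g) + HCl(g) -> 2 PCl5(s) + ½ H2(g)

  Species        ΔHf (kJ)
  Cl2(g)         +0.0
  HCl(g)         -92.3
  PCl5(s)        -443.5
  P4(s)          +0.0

Products: 2·(-443.5) + 1/2·(+0.0) = -887.0
Reactants: 1/2·(+0.0) + 9/2·(+0.0) + 1·(-92.3) = -92.3
ΔH_rxn = (-887.0) − (-92.3) = -794.7 kJ

ΔH_rxn = -794.7 kJ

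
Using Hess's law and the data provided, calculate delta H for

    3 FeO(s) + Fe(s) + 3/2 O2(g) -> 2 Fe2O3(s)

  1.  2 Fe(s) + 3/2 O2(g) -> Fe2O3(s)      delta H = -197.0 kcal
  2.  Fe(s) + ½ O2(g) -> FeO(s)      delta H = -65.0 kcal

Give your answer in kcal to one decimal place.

eq. 1 × 2: (2)·(-197.0) = -394.0 kcal
eq. 2 reversed and × 3: (-3)·(-65.0) = +195.0 kcal
delta H = (2)·(-197.0) + (-3)·(-65.0) = -199.0 kcal

delta H = -199.0 kcal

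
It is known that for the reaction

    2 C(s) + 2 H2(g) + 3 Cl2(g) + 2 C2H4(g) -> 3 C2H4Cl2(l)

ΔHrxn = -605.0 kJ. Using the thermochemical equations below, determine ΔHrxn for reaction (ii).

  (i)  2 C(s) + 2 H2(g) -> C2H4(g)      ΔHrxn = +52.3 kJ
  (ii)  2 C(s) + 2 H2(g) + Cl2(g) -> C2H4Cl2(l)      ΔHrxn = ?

ΔHrxn = -166.8 kJ

(i) reversed and × 2 (reverse to put C2H4(g) on the reactant side; ×2 to match 2 C2H4(g) in the target): (-2)·(+52.3) = -104.6 kJ
(ii) × 3 (scale by 3 for the 3 C2H4Cl2(l)): contributes 3·x
-605.0 = (-104.6) + 3·x
x = (-605.0 − (-104.6)) / (3) = -166.8 kJ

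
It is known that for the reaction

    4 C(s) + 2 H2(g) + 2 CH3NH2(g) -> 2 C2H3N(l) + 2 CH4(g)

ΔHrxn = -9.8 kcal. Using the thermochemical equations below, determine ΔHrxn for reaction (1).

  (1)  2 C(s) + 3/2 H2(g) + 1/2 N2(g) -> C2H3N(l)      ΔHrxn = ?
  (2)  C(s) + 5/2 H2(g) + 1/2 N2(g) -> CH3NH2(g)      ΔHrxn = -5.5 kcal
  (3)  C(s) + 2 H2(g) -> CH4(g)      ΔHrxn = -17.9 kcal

(1) × 2 (×2 to match 2 C2H3N(l) in the target): contributes 2·x
(2) reversed and × 2 (CH3NH2(g) must end up as a reactant; ×2 to match 2 CH3NH2(g) in the target): (-2)·(-5.5) = +11.0 kcal
(3) × 2 (×2 to match 2 CH4(g) in the target): (2)·(-17.9) = -35.8 kcal
-9.8 = (+11.0) + (-35.8) + 2·x
x = (-9.8 − (-24.8)) / (2) = 7.5 kcal

ΔHrxn = 7.5 kcal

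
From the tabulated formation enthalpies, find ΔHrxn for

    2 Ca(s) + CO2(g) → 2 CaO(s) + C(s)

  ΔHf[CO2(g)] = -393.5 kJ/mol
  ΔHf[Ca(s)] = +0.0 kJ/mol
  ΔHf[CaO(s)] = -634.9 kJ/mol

ΔHrxn = -876.3 kJ/mol

Products: 2·(-634.9) + 1·(+0.0) = -1269.8
Reactants: 2·(+0.0) + 1·(-393.5) = -393.5
ΔHrxn = (-1269.8) − (-393.5) = -876.3 kJ/mol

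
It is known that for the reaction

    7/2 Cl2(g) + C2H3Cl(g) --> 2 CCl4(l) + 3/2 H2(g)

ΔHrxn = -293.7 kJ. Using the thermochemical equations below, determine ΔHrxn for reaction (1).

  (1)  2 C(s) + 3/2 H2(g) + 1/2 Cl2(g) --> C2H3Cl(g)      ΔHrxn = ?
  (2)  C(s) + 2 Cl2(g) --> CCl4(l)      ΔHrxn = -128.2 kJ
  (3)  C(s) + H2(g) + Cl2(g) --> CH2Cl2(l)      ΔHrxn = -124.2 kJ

(1) reversed: contributes −x
(2) × 2: (2)·(-128.2) = -256.4 kJ
(3): not needed.
-293.7 = (-256.4) − x
x = (-293.7 − (-256.4)) / (-1) = 37.3 kJ

ΔHrxn = 37.3 kJ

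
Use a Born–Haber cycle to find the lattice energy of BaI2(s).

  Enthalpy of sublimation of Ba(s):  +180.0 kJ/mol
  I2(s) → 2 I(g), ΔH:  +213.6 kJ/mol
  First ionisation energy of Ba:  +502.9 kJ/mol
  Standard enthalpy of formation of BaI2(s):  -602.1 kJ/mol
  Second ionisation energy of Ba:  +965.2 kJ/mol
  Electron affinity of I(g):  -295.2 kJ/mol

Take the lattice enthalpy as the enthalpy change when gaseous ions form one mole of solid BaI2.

ΔHf° = 1·ΔHsub + 1·(ΣIE) + 1·D(I2) + 2·EA + U
-602.1 = 1·(+180.0) + 1·(+1468.1) + 1·(+213.6) + 2·(-295.2) + U
U = -602.1 − (+1271.3) = -1873.4 kJ/mol

U = -1873.4 kJ/mol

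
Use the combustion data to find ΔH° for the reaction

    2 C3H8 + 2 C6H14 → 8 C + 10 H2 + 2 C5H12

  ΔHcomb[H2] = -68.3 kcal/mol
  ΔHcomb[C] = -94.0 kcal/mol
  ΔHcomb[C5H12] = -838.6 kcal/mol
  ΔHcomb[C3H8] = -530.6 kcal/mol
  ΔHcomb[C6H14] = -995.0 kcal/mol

Using ΔH = Σ nΔHc°(reactants) − Σ nΔHc°(products):
= [2·(-530.6) + 2·(-995.0)] − [8·(-94.0) + 10·(-68.3) + 2·(-838.6)]
= 61.0 kcal/mol

ΔH° = 61.0 kcal/mol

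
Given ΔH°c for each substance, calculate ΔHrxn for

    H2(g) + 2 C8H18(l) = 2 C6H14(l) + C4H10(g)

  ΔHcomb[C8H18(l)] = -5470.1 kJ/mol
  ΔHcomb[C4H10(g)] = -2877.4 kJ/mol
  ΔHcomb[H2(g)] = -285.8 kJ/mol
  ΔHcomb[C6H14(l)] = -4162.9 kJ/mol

Using ΔH = Σ nΔHc°(reactants) − Σ nΔHc°(products):
= [1·(-285.8) + 2·(-5470.1)] − [2·(-4162.9) + 1·(-2877.4)]
= -22.8 kJ/mol

ΔHrxn = -22.8 kJ/mol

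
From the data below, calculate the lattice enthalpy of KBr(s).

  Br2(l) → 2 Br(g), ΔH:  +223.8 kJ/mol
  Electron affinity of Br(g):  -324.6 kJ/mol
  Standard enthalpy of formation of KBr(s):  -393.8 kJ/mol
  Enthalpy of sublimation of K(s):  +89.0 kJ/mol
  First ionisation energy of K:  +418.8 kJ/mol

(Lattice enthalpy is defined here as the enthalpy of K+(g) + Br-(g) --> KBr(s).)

ΔHf° = 1·ΔHsub + 1·(ΣIE) + 1/2·D(Br2) + 1·EA + U
-393.8 = 1·(+89.0) + 1·(+418.8) + 1/2·(+223.8) + 1·(-324.6) + U
U = -393.8 − (+295.1) = -688.9 kJ/mol

U = -688.9 kJ/mol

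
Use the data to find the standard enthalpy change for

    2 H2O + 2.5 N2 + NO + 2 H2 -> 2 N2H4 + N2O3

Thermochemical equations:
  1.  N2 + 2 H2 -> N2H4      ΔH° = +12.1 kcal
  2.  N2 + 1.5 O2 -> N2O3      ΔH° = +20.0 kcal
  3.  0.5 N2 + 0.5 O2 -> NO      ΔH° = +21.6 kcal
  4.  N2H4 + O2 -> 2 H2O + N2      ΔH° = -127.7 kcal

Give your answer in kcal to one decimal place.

eq. 1 as written: +12.1 kcal
eq. 2 as written: +20.0 kcal
eq. 3 reversed: -21.6 kcal
eq. 4 reversed: +127.7 kcal
Since enthalpy is a state function, ΔH° = (1)·(+12.1) + (1)·(+20.0) + (-1)·(+21.6) + (-1)·(-127.7) = 138.2 kcal

ΔH° = 138.2 kcal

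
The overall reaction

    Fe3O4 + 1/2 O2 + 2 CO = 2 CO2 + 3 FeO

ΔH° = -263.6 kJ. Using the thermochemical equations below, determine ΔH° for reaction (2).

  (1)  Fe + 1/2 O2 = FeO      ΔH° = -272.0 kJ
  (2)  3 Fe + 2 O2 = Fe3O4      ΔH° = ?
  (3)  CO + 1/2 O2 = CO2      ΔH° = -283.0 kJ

ΔH° = -1118.4 kJ

(1) × 3: (3)·(-272.0) = -816.0 kJ
(2) reversed: contributes −x
(3) × 2: (2)·(-283.0) = -566.0 kJ
-263.6 = (-816.0) + (-566.0) − x
x = (-263.6 − (-1382.0)) / (-1) = -1118.4 kJ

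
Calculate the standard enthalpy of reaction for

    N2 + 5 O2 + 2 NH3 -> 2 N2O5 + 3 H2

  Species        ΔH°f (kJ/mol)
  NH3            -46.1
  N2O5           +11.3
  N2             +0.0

ΔH° = 114.8 kJ/mol

Products: 2·(+11.3) + 3·(+0.0) = +22.6
Reactants: 1·(+0.0) + 5·(+0.0) + 2·(-46.1) = -92.2
ΔH° = (+22.6) − (-92.2) = 114.8 kJ/mol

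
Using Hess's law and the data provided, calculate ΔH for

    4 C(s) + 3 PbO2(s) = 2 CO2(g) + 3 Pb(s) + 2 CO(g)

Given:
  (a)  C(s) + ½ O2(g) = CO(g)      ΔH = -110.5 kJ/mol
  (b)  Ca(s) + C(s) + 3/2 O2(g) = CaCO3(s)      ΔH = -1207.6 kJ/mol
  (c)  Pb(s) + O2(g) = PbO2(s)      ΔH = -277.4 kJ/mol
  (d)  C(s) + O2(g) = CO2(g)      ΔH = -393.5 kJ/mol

(a) × 2 (×2 to match 2 CO(g) in the target): (2)·(-110.5) = -221.0 kJ/mol
(b): not needed (CaCO3(s) appears nowhere else).
(c) reversed and × 3 (PbO2(s) must end up as a reactant; scale by 3 for the 3 PbO2(s)): (-3)·(-277.4) = +832.2 kJ/mol
(d) × 2 (×2 to match 2 CO2(g) in the target): (2)·(-393.5) = -787.0 kJ/mol
Combining the equations, ΔH = (-221.0) + (+832.2) + (-787.0) = -175.8 kJ/mol

ΔH = -175.8 kJ/mol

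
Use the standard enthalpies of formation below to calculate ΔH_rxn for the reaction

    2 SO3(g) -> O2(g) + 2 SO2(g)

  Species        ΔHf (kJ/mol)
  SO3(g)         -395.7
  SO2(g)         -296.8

Products: 1·(+0.0) + 2·(-296.8) = -593.6
Reactants: 2·(-395.7) = -791.4
ΔH_rxn = (-593.6) − (-791.4) = 197.8 kJ/mol

ΔH_rxn = 197.8 kJ/mol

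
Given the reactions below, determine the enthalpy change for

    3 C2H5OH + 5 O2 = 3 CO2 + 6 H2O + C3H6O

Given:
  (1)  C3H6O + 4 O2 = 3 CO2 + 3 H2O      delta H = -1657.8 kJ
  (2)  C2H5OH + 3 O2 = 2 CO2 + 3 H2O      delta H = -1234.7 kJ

delta H = -2046.3 kJ

(1) reversed (C3H6O must end up as a product): +1657.8 kJ
(2) × 3 (×3 to match 3 C2H5OH in the target): (3)·(-1234.7) = -3704.1 kJ
delta H = (-1)·(-1657.8) + (3)·(-1234.7) = -2046.3 kJ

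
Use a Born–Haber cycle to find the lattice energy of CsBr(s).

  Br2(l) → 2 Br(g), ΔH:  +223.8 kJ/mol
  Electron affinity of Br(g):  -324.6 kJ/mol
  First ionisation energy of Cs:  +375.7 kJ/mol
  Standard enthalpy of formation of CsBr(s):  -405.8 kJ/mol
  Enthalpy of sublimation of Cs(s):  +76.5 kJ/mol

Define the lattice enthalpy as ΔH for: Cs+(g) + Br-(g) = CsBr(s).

ΔHf° = 1·ΔHsub + 1·(ΣIE) + 1/2·D(Br2) + 1·EA + U
-405.8 = 1·(+76.5) + 1·(+375.7) + 1/2·(+223.8) + 1·(-324.6) + U
U = -405.8 − (+239.5) = -645.3 kJ/mol

U = -645.3 kJ/mol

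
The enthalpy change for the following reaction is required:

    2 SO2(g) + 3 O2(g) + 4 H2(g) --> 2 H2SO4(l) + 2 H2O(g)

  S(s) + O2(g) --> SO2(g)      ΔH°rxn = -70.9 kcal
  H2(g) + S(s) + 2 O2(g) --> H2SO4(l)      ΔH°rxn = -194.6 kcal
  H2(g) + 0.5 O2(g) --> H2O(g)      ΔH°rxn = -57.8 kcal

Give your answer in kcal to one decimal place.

ΔH°rxn = -363.0 kcal

equation 1 reversed and × 2 (reverse to put SO2(g) on the reactant side; scale by 2 for the 2 SO2(g)): (-2)·(-70.9) = +141.8 kcal
equation 2 × 2 (×2 to match 2 H2SO4(l) in the target): (2)·(-194.6) = -389.2 kcal
equation 3 × 2 (×2 to match 2 H2O(g) in the target): (2)·(-57.8) = -115.6 kcal
By Hess's law, ΔH°rxn = (-2)·(-70.9) + (2)·(-194.6) + (2)·(-57.8) = -363.0 kcal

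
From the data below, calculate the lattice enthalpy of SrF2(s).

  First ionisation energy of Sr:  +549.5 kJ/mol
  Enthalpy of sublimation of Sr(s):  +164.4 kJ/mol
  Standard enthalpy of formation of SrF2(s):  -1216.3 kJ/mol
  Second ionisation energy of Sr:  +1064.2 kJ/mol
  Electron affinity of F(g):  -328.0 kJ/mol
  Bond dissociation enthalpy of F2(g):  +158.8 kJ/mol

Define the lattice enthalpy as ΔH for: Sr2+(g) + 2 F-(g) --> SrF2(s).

ΔHf° = 1·ΔHsub + 1·(ΣIE) + 1·D(F2) + 2·EA + U
-1216.3 = 1·(+164.4) + 1·(+1613.7) + 1·(+158.8) + 2·(-328.0) + U
U = -1216.3 − (+1280.9) = -2497.2 kJ/mol

U = -2497.2 kJ/mol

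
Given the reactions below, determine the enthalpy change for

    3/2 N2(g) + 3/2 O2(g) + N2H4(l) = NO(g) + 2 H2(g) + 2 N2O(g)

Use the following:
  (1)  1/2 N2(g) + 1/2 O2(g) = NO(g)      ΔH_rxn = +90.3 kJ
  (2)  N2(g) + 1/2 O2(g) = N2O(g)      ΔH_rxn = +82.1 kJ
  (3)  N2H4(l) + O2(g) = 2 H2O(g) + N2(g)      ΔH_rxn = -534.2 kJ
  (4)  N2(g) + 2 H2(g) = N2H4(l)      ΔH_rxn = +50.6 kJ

ΔH_rxn = 203.9 kJ

(1) as written: +90.3 kJ
(2) × 2: (2)·(+82.1) = +164.2 kJ
(3): not needed.
(4) reversed: -50.6 kJ
By Hess's law, ΔH_rxn = (+90.3) + (+164.2) + (-50.6) = 203.9 kJ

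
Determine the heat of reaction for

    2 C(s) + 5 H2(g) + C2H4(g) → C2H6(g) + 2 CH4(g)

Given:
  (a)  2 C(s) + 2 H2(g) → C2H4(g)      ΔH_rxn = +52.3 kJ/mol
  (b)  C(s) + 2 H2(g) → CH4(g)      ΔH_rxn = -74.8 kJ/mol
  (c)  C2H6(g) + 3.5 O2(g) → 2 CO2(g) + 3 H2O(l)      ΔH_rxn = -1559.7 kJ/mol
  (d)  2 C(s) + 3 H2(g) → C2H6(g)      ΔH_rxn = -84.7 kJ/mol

ΔH_rxn = -286.6 kJ/mol

(a) reversed: -52.3 kJ/mol
(b) × 2: (2)·(-74.8) = -149.6 kJ/mol
(c): not needed.
(d) as written: -84.7 kJ/mol
ΔH_rxn = (-52.3) + (-149.6) + (-84.7) = -286.6 kJ/mol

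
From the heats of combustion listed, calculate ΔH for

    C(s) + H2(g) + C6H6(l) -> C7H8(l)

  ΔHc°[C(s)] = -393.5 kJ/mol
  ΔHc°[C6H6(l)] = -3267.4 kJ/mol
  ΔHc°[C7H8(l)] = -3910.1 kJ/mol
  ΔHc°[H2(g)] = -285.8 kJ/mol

With combustion enthalpies, reactants minus products:
= [1·(-393.5) + 1·(-285.8) + 1·(-3267.4)] − [1·(-3910.1)]
= -36.6 kJ/mol

ΔH = -36.6 kJ/mol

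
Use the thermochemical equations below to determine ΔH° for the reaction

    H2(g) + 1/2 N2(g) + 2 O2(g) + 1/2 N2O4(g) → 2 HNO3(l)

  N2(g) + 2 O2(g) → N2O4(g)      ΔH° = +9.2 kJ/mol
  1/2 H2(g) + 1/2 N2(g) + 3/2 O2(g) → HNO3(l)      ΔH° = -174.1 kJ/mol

equation 1 reversed and × 1/2 (reverse to put N2O4(g) on the reactant side; ×1/2 to match 1/2 N2O4(g) in the target): (-1/2)·(+9.2) = -4.6 kJ/mol
equation 2 × 2 (scale by 2 for the 2 HNO3(l)): (2)·(-174.1) = -348.2 kJ/mol
By Hess's law, ΔH° = (-1/2)·(+9.2) + (2)·(-174.1) = -352.8 kJ/mol

ΔH° = -352.8 kJ/mol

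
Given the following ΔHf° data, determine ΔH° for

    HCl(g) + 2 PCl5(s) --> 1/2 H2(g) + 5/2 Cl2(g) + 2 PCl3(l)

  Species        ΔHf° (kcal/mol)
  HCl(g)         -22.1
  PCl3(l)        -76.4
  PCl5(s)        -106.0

Products: 1/2·(+0.0) + 5/2·(+0.0) + 2·(-76.4) = -152.8
Reactants: 1·(-22.1) + 2·(-106.0) = -234.1
ΔH° = (-152.8) − (-234.1) = 81.3 kcal/mol

ΔH° = 81.3 kcal/mol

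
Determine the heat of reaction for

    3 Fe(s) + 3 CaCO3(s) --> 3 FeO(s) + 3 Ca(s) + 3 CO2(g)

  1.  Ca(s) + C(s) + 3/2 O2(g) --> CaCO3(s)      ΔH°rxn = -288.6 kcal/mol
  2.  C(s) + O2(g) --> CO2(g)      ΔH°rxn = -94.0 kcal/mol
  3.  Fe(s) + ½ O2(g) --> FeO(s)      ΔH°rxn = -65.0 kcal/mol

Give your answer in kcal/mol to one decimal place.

ΔH°rxn = 388.8 kcal/mol

eq. 1 reversed and × 3 (reverse to put CaCO3(s) on the reactant side; scale by 3 for the 3 CaCO3(s)): (-3)·(-288.6) = +865.8 kcal/mol
eq. 2 × 3 (×3 to match 3 CO2(g) in the target): (3)·(-94.0) = -282.0 kcal/mol
eq. 3 × 3 (scale by 3 for the 3 FeO(s)): (3)·(-65.0) = -195.0 kcal/mol
ΔH°rxn = (+865.8) + (-282.0) + (-195.0) = 388.8 kcal/mol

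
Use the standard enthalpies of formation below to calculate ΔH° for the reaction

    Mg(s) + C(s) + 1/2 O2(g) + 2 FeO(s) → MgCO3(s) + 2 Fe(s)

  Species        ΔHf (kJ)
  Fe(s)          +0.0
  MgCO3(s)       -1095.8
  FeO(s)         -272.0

ΔH° = -551.8 kJ

Products: 1·(-1095.8) + 2·(+0.0) = -1095.8
Reactants: 1·(+0.0) + 1·(+0.0) + 1/2·(+0.0) + 2·(-272.0) = -544.0
ΔH° = (-1095.8) − (-544.0) = -551.8 kJ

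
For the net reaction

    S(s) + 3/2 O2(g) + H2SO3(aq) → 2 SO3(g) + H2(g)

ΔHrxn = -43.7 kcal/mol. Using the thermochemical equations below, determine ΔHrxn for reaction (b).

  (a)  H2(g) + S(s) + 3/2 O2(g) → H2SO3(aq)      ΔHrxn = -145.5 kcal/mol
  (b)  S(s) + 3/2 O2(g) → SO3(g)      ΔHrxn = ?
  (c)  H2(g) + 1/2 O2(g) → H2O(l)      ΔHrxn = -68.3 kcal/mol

ΔHrxn = -94.6 kcal/mol

(a) reversed: +145.5 kcal/mol
(b) × 2: contributes 2·x
(c): not needed.
-43.7 = (+145.5) + 2·x
x = (-43.7 − (+145.5)) / (2) = -94.6 kcal/mol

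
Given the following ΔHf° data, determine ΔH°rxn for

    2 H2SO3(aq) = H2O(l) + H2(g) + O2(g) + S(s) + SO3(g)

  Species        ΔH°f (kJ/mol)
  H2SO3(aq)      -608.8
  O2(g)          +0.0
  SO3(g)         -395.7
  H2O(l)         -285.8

Products: 1·(-285.8) + 1·(+0.0) + 1·(+0.0) + 1·(+0.0) + 1·(-395.7) = -681.5
Reactants: 2·(-608.8) = -1217.6
ΔH°rxn = (-681.5) − (-1217.6) = 536.1 kJ/mol

ΔH°rxn = 536.1 kJ/mol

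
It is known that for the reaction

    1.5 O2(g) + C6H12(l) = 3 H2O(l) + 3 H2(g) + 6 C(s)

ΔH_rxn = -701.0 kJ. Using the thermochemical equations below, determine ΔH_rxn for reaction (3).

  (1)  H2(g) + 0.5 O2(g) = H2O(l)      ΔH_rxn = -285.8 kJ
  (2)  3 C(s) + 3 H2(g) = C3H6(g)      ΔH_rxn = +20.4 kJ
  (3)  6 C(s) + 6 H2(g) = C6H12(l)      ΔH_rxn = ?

(1) × 3: (3)·(-285.8) = -857.4 kJ
(2): not needed.
(3) reversed: contributes −x
-701.0 = (-857.4) − x
x = (-701.0 − (-857.4)) / (-1) = -156.4 kJ

ΔH_rxn = -156.4 kJ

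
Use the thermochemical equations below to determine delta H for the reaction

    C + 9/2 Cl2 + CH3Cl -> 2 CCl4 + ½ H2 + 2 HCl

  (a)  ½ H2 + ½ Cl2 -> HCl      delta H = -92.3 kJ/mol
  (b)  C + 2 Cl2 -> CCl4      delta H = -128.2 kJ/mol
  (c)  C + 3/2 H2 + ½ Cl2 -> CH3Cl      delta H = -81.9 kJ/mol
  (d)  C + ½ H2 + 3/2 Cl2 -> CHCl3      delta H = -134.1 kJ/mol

(a) × 2: (2)·(-92.3) = -184.6 kJ/mol
(b) × 2: (2)·(-128.2) = -256.4 kJ/mol
(c) reversed: +81.9 kJ/mol
(d): not needed.
Since enthalpy is a state function, delta H = (-184.6) + (-256.4) + (+81.9) = -359.1 kJ/mol

delta H = -359.1 kJ/mol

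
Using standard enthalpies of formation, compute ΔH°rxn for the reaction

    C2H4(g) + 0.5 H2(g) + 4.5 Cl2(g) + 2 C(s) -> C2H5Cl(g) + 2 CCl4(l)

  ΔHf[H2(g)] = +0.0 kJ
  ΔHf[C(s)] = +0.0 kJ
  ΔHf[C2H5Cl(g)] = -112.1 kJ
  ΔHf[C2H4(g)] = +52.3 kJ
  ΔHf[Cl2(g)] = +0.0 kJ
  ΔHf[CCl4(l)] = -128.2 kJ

Products: 1·(-112.1) + 2·(-128.2) = -368.5
Reactants: 1·(+52.3) + 1/2·(+0.0) + 9/2·(+0.0) + 2·(+0.0) = +52.3
ΔH°rxn = (-368.5) − (+52.3) = -420.8 kJ

ΔH°rxn = -420.8 kJ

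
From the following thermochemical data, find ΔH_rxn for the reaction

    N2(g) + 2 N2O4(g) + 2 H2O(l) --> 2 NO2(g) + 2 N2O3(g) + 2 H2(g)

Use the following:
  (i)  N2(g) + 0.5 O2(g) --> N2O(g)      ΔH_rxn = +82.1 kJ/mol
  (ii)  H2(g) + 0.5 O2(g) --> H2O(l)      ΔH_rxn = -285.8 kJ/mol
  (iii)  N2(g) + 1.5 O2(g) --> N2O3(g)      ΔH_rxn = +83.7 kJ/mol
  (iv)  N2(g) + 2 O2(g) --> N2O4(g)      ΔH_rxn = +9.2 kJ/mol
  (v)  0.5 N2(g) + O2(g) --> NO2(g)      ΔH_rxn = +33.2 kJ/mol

ΔH_rxn = 787.0 kJ/mol

(i): not needed (N2O(g) appears nowhere else).
(ii) reversed and × 2 (H2O(l) must end up as a reactant; scale by 2 for the 2 H2O(l)): (-2)·(-285.8) = +571.6 kJ/mol
(iii) × 2 (scale by 2 for the 2 N2O3(g)): (2)·(+83.7) = +167.4 kJ/mol
(iv) reversed and × 2 (reverse to put N2O4(g) on the reactant side; scale by 2 for the 2 N2O4(g)): (-2)·(+9.2) = -18.4 kJ/mol
(v) × 2 (×2 to match 2 NO2(g) in the target): (2)·(+33.2) = +66.4 kJ/mol
Summing the manipulated equations, ΔH_rxn = (+571.6) + (+167.4) + (-18.4) + (+66.4) = 787.0 kJ/mol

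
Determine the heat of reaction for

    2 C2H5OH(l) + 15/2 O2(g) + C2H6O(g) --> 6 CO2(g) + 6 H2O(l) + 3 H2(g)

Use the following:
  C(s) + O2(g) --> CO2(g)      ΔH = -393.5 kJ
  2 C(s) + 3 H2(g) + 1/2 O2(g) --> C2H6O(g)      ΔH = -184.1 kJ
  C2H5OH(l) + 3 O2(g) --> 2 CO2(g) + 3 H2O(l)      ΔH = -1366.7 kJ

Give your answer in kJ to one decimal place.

ΔH = -3336.3 kJ

equation 1 × 2: (2)·(-393.5) = -787.0 kJ
equation 2 reversed: +184.1 kJ
equation 3 × 2: (2)·(-1366.7) = -2733.4 kJ
ΔH = (-787.0) + (+184.1) + (-2733.4) = -3336.3 kJ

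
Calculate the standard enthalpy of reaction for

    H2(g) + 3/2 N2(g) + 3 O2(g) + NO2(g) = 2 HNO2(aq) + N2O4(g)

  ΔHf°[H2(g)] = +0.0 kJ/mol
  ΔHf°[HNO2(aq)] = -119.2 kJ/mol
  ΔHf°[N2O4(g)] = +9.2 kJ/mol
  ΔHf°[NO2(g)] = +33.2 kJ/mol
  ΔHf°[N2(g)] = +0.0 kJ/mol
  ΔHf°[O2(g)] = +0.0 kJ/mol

ΔHrxn = -262.4 kJ/mol

ΔH°rxn = Σ nΔHf°(products) − Σ nΔHf°(reactants).
Products: 2·(-119.2) + 1·(+9.2) = -229.2
Reactants: 1·(+0.0) + 3/2·(+0.0) + 3·(+0.0) + 1·(+33.2) = +33.2
ΔHrxn = (-229.2) − (+33.2) = -262.4 kJ/mol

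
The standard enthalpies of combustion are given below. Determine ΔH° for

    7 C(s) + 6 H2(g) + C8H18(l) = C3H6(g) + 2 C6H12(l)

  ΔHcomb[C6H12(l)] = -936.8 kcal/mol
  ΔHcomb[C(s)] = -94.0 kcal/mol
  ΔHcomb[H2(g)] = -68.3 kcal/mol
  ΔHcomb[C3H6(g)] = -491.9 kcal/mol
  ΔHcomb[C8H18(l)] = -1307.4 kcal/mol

Using ΔH = Σ nΔHc°(reactants) − Σ nΔHc°(products):
= [7·(-94.0) + 6·(-68.3) + 1·(-1307.4)] − [1·(-491.9) + 2·(-936.8)]
= -9.7 kcal/mol

ΔH° = -9.7 kcal/mol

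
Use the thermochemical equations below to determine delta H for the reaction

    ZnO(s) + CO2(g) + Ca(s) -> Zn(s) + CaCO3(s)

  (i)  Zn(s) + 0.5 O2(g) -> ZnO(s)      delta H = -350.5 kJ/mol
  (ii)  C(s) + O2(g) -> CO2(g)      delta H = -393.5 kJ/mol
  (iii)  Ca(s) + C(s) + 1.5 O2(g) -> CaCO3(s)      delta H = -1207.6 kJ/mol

delta H = -463.6 kJ/mol

(i) reversed (ZnO(s) must end up as a reactant): +350.5 kJ/mol
(ii) reversed (reverse to put CO2(g) on the reactant side): +393.5 kJ/mol
(iii) as written (CaCO3(s) already on the product side): -1207.6 kJ/mol
Since enthalpy is a state function, delta H = (-1)·(-350.5) + (-1)·(-393.5) + (1)·(-1207.6) = -463.6 kJ/mol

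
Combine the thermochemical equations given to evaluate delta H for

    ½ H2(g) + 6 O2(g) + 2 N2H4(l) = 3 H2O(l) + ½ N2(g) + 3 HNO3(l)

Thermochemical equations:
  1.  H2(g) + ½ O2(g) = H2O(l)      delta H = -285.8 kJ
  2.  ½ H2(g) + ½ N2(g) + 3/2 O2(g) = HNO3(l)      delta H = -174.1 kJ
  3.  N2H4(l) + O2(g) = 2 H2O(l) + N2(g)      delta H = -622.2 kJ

eq. 1 reversed: +285.8 kJ
eq. 2 × 3: (3)·(-174.1) = -522.3 kJ
eq. 3 × 2: (2)·(-622.2) = -1244.4 kJ
delta H = (+285.8) + (-522.3) + (-1244.4) = -1480.9 kJ

delta H = -1480.9 kJ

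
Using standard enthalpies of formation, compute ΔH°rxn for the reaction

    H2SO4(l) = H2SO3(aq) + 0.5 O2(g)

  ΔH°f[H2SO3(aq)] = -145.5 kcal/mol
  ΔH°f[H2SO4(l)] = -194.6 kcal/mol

Products: 1·(-145.5) + 1/2·(+0.0) = -145.5
Reactants: 1·(-194.6) = -194.6
ΔH°rxn = (-145.5) − (-194.6) = 49.1 kcal/mol

ΔH°rxn = 49.1 kcal/mol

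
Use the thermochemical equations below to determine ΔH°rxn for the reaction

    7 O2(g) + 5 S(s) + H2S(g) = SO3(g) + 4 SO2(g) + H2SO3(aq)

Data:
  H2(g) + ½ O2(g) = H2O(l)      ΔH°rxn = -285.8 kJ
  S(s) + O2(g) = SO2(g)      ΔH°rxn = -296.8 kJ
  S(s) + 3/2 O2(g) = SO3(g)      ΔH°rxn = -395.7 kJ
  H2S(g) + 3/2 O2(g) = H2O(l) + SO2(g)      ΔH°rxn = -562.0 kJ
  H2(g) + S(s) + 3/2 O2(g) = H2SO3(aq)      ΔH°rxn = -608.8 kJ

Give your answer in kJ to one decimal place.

equation 1 reversed: +285.8 kJ
equation 2 × 3: (3)·(-296.8) = -890.4 kJ
equation 3 as written (SO3(g) already on the product side): -395.7 kJ
equation 4 as written (H2S(g) already on the reactant side): -562.0 kJ
equation 5 as written (H2SO3(aq) already on the product side): -608.8 kJ
By Hess's law, ΔH°rxn = (+285.8) + (-890.4) + (-395.7) + (-562.0) + (-608.8) = -2171.1 kJ

ΔH°rxn = -2171.1 kJ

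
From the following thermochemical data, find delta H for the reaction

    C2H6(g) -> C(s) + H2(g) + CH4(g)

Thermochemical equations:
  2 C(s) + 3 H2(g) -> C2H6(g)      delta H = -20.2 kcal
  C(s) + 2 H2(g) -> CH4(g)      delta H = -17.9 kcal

equation 1 reversed: +20.2 kcal
equation 2 as written: -17.9 kcal
delta H = (-1)·(-20.2) + (1)·(-17.9) = 2.3 kcal

delta H = 2.3 kcal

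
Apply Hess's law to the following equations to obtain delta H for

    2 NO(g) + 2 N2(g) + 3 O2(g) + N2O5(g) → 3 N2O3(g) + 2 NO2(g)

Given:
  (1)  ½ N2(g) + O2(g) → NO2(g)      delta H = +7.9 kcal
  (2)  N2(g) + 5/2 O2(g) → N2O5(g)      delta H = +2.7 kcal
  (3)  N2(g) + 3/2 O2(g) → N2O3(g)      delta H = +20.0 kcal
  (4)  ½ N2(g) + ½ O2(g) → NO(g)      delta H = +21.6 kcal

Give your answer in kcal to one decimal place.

(1) × 2: (2)·(+7.9) = +15.8 kcal
(2) reversed: -2.7 kcal
(3) × 3: (3)·(+20.0) = +60.0 kcal
(4) reversed and × 2: (-2)·(+21.6) = -43.2 kcal
Summing the manipulated equations, delta H = (2)·(+7.9) + (-1)·(+2.7) + (3)·(+20.0) + (-2)·(+21.6) = 29.9 kcal

delta H = 29.9 kcal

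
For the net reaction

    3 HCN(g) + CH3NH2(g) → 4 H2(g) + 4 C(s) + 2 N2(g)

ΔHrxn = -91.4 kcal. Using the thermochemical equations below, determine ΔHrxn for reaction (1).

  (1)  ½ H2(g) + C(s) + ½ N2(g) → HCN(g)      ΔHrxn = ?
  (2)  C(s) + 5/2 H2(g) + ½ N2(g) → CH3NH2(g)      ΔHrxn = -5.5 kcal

ΔHrxn = 32.3 kcal

(1) reversed and × 3: contributes −3·x
(2) reversed: +5.5 kcal
-91.4 = (+5.5) − 3·x
x = (-91.4 − (+5.5)) / (-3) = 32.3 kcal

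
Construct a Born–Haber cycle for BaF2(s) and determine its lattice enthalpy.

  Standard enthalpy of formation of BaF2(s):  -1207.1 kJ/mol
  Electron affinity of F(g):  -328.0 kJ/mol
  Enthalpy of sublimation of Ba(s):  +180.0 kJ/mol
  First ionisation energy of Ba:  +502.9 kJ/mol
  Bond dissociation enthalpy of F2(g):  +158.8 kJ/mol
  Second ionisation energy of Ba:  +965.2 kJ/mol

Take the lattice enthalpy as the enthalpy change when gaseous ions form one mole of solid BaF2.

U = -2358.0 kJ/mol

ΔHf° = 1·ΔHsub + 1·(ΣIE) + 1·D(F2) + 2·EA + U
-1207.1 = 1·(+180.0) + 1·(+1468.1) + 1·(+158.8) + 2·(-328.0) + U
U = -1207.1 − (+1150.9) = -2358.0 kJ/mol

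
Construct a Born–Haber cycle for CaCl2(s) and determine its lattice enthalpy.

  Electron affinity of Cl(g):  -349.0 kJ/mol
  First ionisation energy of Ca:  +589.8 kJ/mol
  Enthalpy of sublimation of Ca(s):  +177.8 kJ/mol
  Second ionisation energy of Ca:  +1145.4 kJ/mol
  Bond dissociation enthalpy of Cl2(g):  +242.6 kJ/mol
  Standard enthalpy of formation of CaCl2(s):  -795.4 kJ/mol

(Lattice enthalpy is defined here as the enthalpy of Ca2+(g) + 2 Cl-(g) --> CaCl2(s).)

ΔHf° = 1·ΔHsub + 1·(ΣIE) + 1·D(Cl2) + 2·EA + U
-795.4 = 1·(+177.8) + 1·(+1735.2) + 1·(+242.6) + 2·(-349.0) + U
U = -795.4 − (+1457.6) = -2253.0 kJ/mol

U = -2253.0 kJ/mol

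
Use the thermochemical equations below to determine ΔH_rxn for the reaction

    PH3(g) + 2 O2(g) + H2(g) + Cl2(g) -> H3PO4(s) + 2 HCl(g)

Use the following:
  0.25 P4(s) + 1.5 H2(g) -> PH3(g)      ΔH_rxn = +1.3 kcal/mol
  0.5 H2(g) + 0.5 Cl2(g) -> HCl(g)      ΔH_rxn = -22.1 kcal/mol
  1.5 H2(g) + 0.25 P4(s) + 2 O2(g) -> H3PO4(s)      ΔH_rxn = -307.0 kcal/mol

ΔH_rxn = -352.5 kcal/mol

equation 1 reversed (PH3(g) must end up as a reactant): -1.3 kcal/mol
equation 2 × 2 (scale by 2 for the 2 HCl(g)): (2)·(-22.1) = -44.2 kcal/mol
equation 3 as written (H3PO4(s) already on the product side): -307.0 kcal/mol
ΔH_rxn = (-1)·(+1.3) + (2)·(-22.1) + (1)·(-307.0) = -352.5 kcal/mol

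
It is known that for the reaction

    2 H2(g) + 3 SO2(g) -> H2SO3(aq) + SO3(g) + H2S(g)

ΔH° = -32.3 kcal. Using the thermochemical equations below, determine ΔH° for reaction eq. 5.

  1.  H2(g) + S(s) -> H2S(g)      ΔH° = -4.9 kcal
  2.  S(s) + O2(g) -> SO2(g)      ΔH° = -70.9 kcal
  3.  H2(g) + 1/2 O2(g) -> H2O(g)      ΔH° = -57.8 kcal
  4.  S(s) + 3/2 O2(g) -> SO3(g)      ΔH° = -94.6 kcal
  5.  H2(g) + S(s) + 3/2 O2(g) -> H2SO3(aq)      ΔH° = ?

ΔH° = -145.5 kcal

eq. 1 as written: -4.9 kcal
eq. 2 reversed and × 3: (-3)·(-70.9) = +212.7 kcal
eq. 3: not needed.
eq. 4 as written: -94.6 kcal
eq. 5 as written: contributes x
-32.3 = (-4.9) + (+212.7) + (-94.6) + x
x = (-32.3 − (+113.2)) / (1) = -145.5 kcal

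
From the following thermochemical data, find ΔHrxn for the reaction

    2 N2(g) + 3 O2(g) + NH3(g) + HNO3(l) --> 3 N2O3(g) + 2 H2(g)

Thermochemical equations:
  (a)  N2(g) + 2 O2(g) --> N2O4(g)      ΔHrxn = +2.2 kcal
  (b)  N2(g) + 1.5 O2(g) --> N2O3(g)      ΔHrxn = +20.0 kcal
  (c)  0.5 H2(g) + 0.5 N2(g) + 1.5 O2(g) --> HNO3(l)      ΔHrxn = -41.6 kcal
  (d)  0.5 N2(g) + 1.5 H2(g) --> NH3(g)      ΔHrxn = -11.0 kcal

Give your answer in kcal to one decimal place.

ΔHrxn = 112.6 kcal

(a): not needed.
(b) × 3: (3)·(+20.0) = +60.0 kcal
(c) reversed: +41.6 kcal
(d) reversed: +11.0 kcal
Since enthalpy is a state function, ΔHrxn = (3)·(+20.0) + (-1)·(-41.6) + (-1)·(-11.0) = 112.6 kcal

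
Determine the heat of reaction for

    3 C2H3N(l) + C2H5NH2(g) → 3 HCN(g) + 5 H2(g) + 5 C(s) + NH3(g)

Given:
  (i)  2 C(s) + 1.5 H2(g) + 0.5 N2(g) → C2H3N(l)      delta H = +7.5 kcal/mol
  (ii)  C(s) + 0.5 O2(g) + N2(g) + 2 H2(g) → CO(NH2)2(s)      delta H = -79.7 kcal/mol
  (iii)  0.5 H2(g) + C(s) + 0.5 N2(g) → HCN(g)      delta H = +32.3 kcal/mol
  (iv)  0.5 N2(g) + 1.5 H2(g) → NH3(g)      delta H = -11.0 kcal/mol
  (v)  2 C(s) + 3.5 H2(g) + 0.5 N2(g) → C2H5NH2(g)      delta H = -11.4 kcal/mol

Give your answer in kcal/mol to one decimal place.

delta H = 74.8 kcal/mol

(i) reversed and × 3 (reverse to put C2H3N(l) on the reactant side; scale by 3 for the 3 C2H3N(l)): (-3)·(+7.5) = -22.5 kcal/mol
(ii): not needed (O2(g) appears nowhere else).
(iii) × 3 (scale by 3 for the 3 HCN(g)): (3)·(+32.3) = +96.9 kcal/mol
(iv) as written (NH3(g) already on the product side): -11.0 kcal/mol
(v) reversed (C2H5NH2(g) must end up as a reactant): +11.4 kcal/mol
delta H = (-22.5) + (+96.9) + (-11.0) + (+11.4) = 74.8 kcal/mol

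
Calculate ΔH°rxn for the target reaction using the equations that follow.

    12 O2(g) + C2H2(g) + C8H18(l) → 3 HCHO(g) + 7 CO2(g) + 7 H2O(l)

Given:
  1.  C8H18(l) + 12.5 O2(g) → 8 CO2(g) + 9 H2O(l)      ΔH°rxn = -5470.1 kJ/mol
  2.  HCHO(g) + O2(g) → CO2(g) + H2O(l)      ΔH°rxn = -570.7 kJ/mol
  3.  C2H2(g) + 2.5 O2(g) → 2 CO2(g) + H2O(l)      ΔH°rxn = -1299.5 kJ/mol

ΔH°rxn = -5057.5 kJ/mol

eq. 1 as written: -5470.1 kJ/mol
eq. 2 reversed and × 3: (-3)·(-570.7) = +1712.1 kJ/mol
eq. 3 as written: -1299.5 kJ/mol
Combining the equations, ΔH°rxn = (-5470.1) + (+1712.1) + (-1299.5) = -5057.5 kJ/mol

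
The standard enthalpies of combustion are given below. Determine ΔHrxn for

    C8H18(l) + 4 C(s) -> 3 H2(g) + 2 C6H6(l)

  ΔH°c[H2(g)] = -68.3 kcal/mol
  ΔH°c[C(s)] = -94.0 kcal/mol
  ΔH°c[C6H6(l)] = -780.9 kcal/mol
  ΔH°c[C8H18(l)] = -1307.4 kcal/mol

ΔHrxn = 83.3 kcal/mol

Using ΔH = Σ nΔHc°(reactants) − Σ nΔHc°(products):
= [1·(-1307.4) + 4·(-94.0)] − [3·(-68.3) + 2·(-780.9)]
= 83.3 kcal/mol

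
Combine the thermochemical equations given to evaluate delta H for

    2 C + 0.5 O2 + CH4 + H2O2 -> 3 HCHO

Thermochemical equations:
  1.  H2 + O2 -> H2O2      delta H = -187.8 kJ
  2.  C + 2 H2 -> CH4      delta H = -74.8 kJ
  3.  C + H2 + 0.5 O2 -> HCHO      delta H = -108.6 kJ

eq. 1 reversed: +187.8 kJ
eq. 2 reversed: +74.8 kJ
eq. 3 × 3: (3)·(-108.6) = -325.8 kJ
Since enthalpy is a state function, delta H = (-1)·(-187.8) + (-1)·(-74.8) + (3)·(-108.6) = -63.2 kJ

delta H = -63.2 kJ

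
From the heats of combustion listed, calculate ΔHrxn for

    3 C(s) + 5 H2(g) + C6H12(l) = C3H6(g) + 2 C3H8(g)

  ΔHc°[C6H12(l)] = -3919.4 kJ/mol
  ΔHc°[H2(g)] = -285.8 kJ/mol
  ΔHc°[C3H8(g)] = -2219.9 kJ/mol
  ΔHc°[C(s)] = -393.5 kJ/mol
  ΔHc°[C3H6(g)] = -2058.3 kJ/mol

ΔHrxn = -30.8 kJ/mol

With combustion enthalpies, reactants minus products:
= [3·(-393.5) + 5·(-285.8) + 1·(-3919.4)] − [1·(-2058.3) + 2·(-2219.9)]
= -30.8 kJ/mol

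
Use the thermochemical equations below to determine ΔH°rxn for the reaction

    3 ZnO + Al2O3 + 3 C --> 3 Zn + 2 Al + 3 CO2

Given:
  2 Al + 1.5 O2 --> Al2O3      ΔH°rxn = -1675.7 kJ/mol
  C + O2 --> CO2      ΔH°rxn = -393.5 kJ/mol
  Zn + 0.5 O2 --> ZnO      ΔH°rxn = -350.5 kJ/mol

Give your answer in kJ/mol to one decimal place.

ΔH°rxn = 1546.7 kJ/mol

equation 1 reversed: +1675.7 kJ/mol
equation 2 × 3: (3)·(-393.5) = -1180.5 kJ/mol
equation 3 reversed and × 3: (-3)·(-350.5) = +1051.5 kJ/mol
By Hess's law, ΔH°rxn = (-1)·(-1675.7) + (3)·(-393.5) + (-3)·(-350.5) = 1546.7 kJ/mol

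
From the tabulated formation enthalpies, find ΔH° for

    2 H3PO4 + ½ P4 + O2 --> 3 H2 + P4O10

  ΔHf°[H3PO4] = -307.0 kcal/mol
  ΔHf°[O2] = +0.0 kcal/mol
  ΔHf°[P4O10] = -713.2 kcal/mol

ΔH° = -99.2 kcal/mol

Products: 3·(+0.0) + 1·(-713.2) = -713.2
Reactants: 2·(-307.0) + 1/2·(+0.0) + 1·(+0.0) = -614.0
ΔH° = (-713.2) − (-614.0) = -99.2 kcal/mol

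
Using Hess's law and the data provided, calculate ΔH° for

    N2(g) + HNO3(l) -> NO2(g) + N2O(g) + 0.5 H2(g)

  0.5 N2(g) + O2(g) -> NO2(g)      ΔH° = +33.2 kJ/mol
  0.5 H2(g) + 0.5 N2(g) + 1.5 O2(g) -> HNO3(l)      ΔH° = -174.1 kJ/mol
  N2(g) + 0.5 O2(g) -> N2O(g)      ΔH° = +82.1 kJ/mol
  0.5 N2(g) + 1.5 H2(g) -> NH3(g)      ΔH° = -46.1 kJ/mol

ΔH° = 289.4 kJ/mol

equation 1 as written: +33.2 kJ/mol
equation 2 reversed: +174.1 kJ/mol
equation 3 as written: +82.1 kJ/mol
equation 4: not needed.
ΔH° = (+33.2) + (+174.1) + (+82.1) = 289.4 kJ/mol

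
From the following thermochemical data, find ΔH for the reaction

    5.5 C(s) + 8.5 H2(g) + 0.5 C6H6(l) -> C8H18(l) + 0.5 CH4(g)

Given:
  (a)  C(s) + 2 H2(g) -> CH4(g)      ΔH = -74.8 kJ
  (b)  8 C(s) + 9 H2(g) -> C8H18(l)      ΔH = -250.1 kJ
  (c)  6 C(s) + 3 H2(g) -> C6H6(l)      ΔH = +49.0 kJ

ΔH = -312.0 kJ

(a) × 1/2: (1/2)·(-74.8) = -37.4 kJ
(b) as written: -250.1 kJ
(c) reversed and × 1/2: (-1/2)·(+49.0) = -24.5 kJ
Combining the equations, ΔH = (-37.4) + (-250.1) + (-24.5) = -312.0 kJ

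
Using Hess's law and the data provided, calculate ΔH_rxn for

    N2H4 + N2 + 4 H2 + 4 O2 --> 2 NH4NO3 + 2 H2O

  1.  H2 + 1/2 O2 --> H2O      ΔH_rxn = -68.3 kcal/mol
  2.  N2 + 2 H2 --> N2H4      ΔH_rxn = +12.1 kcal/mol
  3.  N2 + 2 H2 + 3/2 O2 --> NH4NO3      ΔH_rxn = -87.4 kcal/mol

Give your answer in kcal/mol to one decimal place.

ΔH_rxn = -323.5 kcal/mol

eq. 1 × 2: (2)·(-68.3) = -136.6 kcal/mol
eq. 2 reversed: -12.1 kcal/mol
eq. 3 × 2: (2)·(-87.4) = -174.8 kcal/mol
ΔH_rxn = (-136.6) + (-12.1) + (-174.8) = -323.5 kcal/mol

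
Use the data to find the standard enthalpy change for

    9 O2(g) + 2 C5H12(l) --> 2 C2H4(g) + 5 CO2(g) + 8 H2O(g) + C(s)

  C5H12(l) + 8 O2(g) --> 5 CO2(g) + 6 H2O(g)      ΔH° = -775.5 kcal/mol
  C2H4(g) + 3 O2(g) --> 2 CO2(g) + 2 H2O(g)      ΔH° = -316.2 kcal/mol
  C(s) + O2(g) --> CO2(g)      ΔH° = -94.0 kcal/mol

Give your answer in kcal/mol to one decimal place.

ΔH° = -824.6 kcal/mol

equation 1 × 2: (2)·(-775.5) = -1551.0 kcal/mol
equation 2 reversed and × 2: (-2)·(-316.2) = +632.4 kcal/mol
equation 3 reversed: +94.0 kcal/mol
ΔH° = (-1551.0) + (+632.4) + (+94.0) = -824.6 kcal/mol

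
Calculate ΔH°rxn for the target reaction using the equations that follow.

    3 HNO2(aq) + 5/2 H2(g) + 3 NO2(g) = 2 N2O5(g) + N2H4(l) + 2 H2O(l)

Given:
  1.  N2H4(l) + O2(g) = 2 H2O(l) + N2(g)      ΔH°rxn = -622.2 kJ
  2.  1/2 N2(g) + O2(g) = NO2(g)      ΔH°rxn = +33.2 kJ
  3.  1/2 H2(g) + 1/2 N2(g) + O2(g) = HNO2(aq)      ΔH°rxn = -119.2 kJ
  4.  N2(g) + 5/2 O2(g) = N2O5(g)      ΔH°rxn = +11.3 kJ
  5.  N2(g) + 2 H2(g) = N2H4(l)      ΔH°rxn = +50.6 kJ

ΔH°rxn = -240.4 kJ

eq. 1 as written (H2O(l) already on the product side): -622.2 kJ
eq. 2 reversed and × 3 (NO2(g) must end up as a reactant; ×3 to match 3 NO2(g) in the target): (-3)·(+33.2) = -99.6 kJ
eq. 3 reversed and × 3 (reverse to put HNO2(aq) on the reactant side; scale by 3 for the 3 HNO2(aq)): (-3)·(-119.2) = +357.6 kJ
eq. 4 × 2 (×2 to match 2 N2O5(g) in the target): (2)·(+11.3) = +22.6 kJ
eq. 5 × 2: (2)·(+50.6) = +101.2 kJ
Combining the equations, ΔH°rxn = (-622.2) + (-99.6) + (+357.6) + (+22.6) + (+101.2) = -240.4 kJ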